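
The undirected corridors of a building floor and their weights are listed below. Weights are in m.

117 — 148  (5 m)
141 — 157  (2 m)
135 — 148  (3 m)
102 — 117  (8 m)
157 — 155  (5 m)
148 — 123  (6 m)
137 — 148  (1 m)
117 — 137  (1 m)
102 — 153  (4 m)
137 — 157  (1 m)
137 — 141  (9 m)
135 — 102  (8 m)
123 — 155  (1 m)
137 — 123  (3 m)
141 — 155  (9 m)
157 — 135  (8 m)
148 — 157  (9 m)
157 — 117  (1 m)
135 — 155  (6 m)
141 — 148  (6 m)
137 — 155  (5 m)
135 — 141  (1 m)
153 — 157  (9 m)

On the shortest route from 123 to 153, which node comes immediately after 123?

Candidate routes:
123–137–117–157–153: 3+1+1+9 = 14
123–137–157–153: 3+1+9 = 13
The minimum is 13 m via 123–137–157–153.
So from 123 the first move is to 137.

137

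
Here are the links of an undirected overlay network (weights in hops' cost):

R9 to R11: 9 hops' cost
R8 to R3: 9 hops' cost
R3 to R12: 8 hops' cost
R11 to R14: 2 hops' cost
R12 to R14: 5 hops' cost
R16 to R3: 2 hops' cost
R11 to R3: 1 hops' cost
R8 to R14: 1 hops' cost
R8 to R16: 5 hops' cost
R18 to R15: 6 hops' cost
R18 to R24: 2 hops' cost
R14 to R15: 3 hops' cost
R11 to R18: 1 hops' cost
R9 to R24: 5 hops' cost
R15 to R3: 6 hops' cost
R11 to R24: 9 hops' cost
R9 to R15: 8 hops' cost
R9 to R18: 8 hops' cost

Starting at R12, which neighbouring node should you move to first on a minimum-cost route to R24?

R14

Enumerating some paths:
R12 → R14 → R11 → R18 → R24: 5+2+1+2 = 10
R12 → R3 → R11 → R18 → R24: 8+1+1+2 = 12
Cheapest is R12 → R14 → R11 → R18 → R24 at 10 hops' cost.
So from R12 the first move is to R14.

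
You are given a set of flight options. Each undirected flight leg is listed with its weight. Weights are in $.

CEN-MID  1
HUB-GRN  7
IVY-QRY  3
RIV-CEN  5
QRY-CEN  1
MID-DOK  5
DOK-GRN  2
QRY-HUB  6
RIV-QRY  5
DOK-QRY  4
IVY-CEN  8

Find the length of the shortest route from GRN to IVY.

$9

Running Dijkstra from GRN:
GRN: 0
DOK: 2  (via GRN)
QRY: 6  (via DOK)
CEN: 7  (via QRY)
MID: 7  (via DOK)
HUB: 7  (via GRN)
IVY: 9  (via QRY)
Shortest route: GRN → DOK → QRY → IVY = $9.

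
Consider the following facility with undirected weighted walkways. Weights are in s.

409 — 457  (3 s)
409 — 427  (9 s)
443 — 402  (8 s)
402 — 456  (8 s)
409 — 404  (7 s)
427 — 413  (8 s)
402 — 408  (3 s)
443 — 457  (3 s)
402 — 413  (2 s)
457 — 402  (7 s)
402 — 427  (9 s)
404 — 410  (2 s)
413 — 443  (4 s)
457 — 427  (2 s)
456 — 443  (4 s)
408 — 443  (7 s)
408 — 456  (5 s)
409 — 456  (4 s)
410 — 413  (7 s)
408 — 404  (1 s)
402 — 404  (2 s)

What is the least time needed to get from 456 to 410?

Shortest distances from 456:
456: 0
409: 4  (via 456)
443: 4  (via 456)
408: 5  (via 456)
404: 6  (via 408)
457: 7  (via 409)
413: 8  (via 443)
402: 8  (via 456)
410: 8  (via 404)
Shortest route: 456–408–404–410 = 8 s.

8 s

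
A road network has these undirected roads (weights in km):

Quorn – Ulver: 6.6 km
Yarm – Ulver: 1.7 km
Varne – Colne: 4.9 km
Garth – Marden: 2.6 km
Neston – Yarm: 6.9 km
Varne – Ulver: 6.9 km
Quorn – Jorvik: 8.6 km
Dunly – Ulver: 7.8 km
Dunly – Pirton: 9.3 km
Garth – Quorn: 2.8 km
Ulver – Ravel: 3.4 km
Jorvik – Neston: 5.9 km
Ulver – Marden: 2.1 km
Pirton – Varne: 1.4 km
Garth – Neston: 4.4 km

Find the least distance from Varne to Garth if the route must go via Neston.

Best Varne to Neston: Varne → Ulver → Yarm → Neston costing 15.5
Best Neston to Garth: Neston → Garth costing 4.4
Total via Neston: 15.5 + 4.4 = 19.9 km.

19.9 km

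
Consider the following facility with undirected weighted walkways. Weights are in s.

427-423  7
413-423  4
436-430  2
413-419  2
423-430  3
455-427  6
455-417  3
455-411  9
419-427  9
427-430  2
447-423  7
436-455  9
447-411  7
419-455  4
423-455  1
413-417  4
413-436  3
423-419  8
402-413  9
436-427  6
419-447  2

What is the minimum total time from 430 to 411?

Candidate routes:
430 - 423 - 447 - 411: 3+7+7 = 17
430 - 423 - 455 - 411: 3+1+9 = 13
430 - 436 - 413 - 419 - 447 - 411: 2+3+2+2+7 = 16
Cheapest is 430 - 423 - 455 - 411 at 13 s.

13 s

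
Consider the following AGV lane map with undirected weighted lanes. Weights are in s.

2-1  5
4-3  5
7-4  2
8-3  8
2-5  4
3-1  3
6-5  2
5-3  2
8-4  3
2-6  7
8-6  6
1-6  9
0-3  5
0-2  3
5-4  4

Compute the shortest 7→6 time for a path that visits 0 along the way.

Shortest 7→0: 7–4–3–0 = 12
Best 0 to 6: 0–2–5–6 costing 9
Total via 0: 12 + 9 = 21 s.

21 s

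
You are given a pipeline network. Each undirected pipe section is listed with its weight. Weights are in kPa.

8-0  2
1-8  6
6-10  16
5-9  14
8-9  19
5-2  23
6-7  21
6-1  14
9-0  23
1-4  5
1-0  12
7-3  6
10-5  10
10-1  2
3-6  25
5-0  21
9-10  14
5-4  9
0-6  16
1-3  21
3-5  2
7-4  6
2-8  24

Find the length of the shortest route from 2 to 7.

31 kPa

Compare a few routes:
2–5–4–7: 23+9+6 = 38
2–5–3–7: 23+2+6 = 31
The minimum is 31 kPa via 2–5–3–7.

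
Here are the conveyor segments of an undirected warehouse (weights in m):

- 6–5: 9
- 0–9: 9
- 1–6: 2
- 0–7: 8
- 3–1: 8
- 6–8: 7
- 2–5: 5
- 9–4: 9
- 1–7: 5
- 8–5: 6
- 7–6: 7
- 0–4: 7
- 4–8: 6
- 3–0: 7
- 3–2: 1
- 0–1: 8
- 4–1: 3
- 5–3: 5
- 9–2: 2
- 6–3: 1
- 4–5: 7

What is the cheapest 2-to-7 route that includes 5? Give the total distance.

18 m

Best 2 to 5: 2–5 costing 5
Best 5 to 7: 5–3–6–7 costing 13
Total via 5: 5 + 13 = 18 m.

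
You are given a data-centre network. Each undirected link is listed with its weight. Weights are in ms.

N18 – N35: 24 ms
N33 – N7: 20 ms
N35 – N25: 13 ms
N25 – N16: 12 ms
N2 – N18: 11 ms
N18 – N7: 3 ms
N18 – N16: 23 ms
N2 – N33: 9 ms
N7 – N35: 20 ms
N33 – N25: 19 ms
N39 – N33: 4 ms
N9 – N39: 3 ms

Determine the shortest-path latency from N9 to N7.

Running Dijkstra from N9:
N9: 0
N39: 3  (via N9)
N33: 7  (via N39)
N2: 16  (via N33)
N25: 26  (via N33)
N18: 27  (via N2)
N7: 27  (via N33)
Shortest route: N9–N39–N33–N7 = 27 ms.

27 ms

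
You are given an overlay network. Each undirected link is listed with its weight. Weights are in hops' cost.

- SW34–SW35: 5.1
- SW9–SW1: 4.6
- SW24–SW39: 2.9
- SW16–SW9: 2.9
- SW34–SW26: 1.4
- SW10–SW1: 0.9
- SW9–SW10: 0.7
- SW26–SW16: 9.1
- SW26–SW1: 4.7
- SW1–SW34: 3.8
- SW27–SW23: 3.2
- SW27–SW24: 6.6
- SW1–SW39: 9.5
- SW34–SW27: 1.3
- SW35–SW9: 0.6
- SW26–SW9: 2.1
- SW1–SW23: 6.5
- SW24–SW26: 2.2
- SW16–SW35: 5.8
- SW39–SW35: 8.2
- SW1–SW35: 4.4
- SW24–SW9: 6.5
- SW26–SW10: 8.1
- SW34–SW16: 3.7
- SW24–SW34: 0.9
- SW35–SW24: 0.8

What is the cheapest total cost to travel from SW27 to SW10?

Running Dijkstra from SW27:
SW27: 0
SW34: 1.3  (via SW27)
SW24: 2.2  (via SW34)
SW26: 2.7  (via SW34)
SW35: 3  (via SW24)
SW23: 3.2  (via SW27)
SW9: 3.6  (via SW35)
SW10: 4.3  (via SW9)
Shortest route: SW27 → SW34 → SW24 → SW35 → SW9 → SW10 = 4.3 hops' cost.

4.3 hops' cost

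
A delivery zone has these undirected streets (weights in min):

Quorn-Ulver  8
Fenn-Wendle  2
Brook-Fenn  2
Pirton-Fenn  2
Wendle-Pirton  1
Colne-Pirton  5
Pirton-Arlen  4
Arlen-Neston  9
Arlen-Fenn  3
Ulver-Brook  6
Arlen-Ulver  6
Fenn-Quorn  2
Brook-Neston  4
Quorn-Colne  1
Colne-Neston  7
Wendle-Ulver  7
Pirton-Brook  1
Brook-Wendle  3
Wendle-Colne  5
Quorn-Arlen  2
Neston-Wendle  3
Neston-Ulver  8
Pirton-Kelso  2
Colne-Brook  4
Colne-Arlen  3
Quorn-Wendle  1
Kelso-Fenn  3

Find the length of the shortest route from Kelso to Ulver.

Running Dijkstra from Kelso:
Kelso: 0
Pirton: 2  (via Kelso)
Wendle: 3  (via Pirton)
Brook: 3  (via Pirton)
Fenn: 3  (via Kelso)
Quorn: 4  (via Wendle)
Colne: 5  (via Quorn)
Neston: 6  (via Wendle)
Arlen: 6  (via Pirton)
Ulver: 9  (via Brook)
Shortest route: Kelso–Pirton–Brook–Ulver = 9 min.

9 min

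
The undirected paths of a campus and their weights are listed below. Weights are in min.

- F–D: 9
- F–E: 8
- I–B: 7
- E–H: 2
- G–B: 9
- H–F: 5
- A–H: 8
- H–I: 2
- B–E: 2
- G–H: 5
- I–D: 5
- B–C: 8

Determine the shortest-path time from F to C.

17 min

Candidate routes:
F - E - B - C: 8+2+8 = 18
F - H - E - B - C: 5+2+2+8 = 17
Cheapest is F - H - E - B - C at 17 min.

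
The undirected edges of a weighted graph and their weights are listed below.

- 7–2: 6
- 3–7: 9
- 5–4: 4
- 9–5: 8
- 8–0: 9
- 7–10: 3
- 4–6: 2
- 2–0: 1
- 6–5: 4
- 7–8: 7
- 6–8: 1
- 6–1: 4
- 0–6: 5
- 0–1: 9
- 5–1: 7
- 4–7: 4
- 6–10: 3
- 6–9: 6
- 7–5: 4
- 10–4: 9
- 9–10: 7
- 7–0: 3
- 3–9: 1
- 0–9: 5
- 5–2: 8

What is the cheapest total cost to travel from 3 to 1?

Compare a few routes:
3 → 9 → 6 → 1: 1+6+4 = 11
3 → 9 → 10 → 6 → 1: 1+7+3+4 = 15
3 → 9 → 0 → 1: 1+5+9 = 15
3 → 9 → 0 → 6 → 1: 1+5+5+4 = 15
Cheapest is 3 → 9 → 6 → 1 at 11.

11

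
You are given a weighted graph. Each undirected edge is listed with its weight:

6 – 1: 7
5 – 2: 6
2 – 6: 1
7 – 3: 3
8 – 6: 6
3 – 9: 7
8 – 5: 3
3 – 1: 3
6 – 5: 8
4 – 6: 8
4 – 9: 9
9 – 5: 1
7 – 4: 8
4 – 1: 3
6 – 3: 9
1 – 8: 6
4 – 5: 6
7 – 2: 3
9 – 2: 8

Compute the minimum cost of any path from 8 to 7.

Enumerating some paths:
8 → 6 → 2 → 7: 6+1+3 = 10
8 → 1 → 3 → 7: 6+3+3 = 12
The minimum is 10 via 8 → 6 → 2 → 7.

10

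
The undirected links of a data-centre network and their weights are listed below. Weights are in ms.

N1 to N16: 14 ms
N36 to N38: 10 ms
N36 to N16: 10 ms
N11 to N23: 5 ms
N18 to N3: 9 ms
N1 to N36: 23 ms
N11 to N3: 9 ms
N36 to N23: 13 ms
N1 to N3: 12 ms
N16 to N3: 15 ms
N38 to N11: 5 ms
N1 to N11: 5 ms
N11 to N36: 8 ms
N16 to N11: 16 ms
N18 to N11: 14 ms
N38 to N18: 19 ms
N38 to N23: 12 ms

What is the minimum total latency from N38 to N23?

Compare a few routes:
N38 - N36 - N23: 10+13 = 23
N38 - N36 - N11 - N23: 10+8+5 = 23
N38 - N11 - N23: 5+5 = 10
N38 - N23: 12 = 12
Cheapest is N38 - N11 - N23 at 10 ms.

10 ms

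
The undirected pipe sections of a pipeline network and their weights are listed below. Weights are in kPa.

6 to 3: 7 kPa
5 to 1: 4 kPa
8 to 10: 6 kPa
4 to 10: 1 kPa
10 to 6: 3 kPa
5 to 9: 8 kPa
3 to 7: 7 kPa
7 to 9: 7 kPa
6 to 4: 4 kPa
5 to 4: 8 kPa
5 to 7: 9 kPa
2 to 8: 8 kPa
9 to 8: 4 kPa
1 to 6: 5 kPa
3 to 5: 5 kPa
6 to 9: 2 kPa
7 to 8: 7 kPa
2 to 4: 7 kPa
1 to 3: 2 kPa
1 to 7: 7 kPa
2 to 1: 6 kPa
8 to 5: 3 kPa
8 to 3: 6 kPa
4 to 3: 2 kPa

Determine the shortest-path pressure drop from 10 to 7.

Candidate routes:
10 - 6 - 9 - 7: 3+2+7 = 12
10 - 4 - 3 - 1 - 7: 1+2+2+7 = 12
10 - 4 - 3 - 7: 1+2+7 = 10
Cheapest is 10 - 4 - 3 - 7 at 10 kPa.

10 kPa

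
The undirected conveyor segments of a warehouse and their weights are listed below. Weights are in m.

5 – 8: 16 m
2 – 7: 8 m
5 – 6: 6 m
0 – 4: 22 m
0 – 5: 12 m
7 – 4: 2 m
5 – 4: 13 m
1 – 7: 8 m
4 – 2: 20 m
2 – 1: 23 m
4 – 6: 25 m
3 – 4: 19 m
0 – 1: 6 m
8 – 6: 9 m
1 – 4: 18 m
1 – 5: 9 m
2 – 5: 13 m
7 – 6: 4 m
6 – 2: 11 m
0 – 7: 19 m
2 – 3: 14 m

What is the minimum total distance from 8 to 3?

34 m

Shortest distances from 8:
8: 0
6: 9  (via 8)
7: 13  (via 6)
4: 15  (via 7)
5: 15  (via 6)
2: 20  (via 6)
1: 21  (via 7)
0: 27  (via 5)
3: 34  (via 4)
Shortest route: 8 → 6 → 7 → 4 → 3 = 34 m.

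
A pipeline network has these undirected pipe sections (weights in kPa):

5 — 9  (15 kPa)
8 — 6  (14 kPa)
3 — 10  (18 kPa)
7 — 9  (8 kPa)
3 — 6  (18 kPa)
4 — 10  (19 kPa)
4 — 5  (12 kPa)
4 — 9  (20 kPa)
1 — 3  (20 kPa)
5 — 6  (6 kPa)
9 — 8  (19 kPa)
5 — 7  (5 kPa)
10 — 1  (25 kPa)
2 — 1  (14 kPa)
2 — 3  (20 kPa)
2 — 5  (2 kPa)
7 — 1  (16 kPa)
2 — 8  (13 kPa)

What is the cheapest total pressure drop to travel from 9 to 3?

Candidate routes:
9 - 5 - 6 - 3: 15+6+18 = 39
9 - 7 - 5 - 6 - 3: 8+5+6+18 = 37
9 - 7 - 5 - 2 - 3: 8+5+2+20 = 35
9 - 5 - 2 - 3: 15+2+20 = 37
The minimum is 35 kPa via 9 - 7 - 5 - 2 - 3.

35 kPa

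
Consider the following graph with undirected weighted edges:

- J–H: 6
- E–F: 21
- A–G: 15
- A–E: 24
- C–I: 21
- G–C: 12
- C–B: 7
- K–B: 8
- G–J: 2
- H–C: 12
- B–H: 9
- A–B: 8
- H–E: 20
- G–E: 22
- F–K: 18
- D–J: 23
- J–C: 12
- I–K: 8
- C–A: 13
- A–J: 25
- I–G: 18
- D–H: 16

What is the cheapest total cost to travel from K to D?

33

Shortest distances from K:
K: 0
B: 8  (via K)
I: 8  (via K)
C: 15  (via B)
A: 16  (via B)
H: 17  (via B)
F: 18  (via K)
J: 23  (via H)
G: 25  (via J)
D: 33  (via H)
Shortest route: K–B–H–D = 33.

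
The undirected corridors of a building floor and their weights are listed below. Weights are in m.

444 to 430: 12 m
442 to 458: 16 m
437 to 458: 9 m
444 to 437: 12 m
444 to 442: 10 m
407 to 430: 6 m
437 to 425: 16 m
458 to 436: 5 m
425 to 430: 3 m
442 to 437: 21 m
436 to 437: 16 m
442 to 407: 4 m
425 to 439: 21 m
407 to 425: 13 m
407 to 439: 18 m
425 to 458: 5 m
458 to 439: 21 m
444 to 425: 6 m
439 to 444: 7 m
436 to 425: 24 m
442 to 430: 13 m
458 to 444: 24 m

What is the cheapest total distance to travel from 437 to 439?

19 m

Settle nodes by increasing distance from 437:
437: 0
458: 9  (via 437)
444: 12  (via 437)
425: 14  (via 458)
436: 14  (via 458)
430: 17  (via 425)
439: 19  (via 444)
Shortest route: 437 → 444 → 439 = 19 m.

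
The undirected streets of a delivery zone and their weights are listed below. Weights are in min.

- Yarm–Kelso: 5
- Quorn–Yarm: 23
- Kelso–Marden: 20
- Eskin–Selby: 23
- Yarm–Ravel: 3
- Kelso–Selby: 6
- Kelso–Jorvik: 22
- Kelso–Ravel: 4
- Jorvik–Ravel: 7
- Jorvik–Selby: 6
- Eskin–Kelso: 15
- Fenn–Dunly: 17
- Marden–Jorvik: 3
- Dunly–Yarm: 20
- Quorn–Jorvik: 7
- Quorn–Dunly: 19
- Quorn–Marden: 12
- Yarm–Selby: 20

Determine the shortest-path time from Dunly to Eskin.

Shortest distances from Dunly:
Dunly: 0
Fenn: 17  (via Dunly)
Quorn: 19  (via Dunly)
Yarm: 20  (via Dunly)
Ravel: 23  (via Yarm)
Kelso: 25  (via Yarm)
Jorvik: 26  (via Quorn)
Marden: 29  (via Jorvik)
Selby: 31  (via Kelso)
Eskin: 40  (via Kelso)
Shortest route: Dunly → Yarm → Kelso → Eskin = 40 min.

40 min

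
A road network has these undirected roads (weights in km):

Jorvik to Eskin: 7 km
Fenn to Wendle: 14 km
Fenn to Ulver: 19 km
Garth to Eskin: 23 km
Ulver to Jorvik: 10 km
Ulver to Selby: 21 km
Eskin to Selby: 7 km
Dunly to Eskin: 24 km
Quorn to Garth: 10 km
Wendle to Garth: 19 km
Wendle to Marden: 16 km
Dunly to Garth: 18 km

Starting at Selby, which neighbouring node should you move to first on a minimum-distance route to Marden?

Enumerating some paths:
Selby → Eskin → Jorvik → Ulver → Fenn → Wendle → Marden: 7+7+10+19+14+16 = 73
Selby → Ulver → Fenn → Wendle → Marden: 21+19+14+16 = 70
Selby → Eskin → Dunly → Garth → Wendle → Marden: 7+24+18+19+16 = 84
Selby → Eskin → Garth → Wendle → Marden: 7+23+19+16 = 65
The minimum is 65 km via Selby → Eskin → Garth → Wendle → Marden.
So from Selby the first move is to Eskin.

Eskin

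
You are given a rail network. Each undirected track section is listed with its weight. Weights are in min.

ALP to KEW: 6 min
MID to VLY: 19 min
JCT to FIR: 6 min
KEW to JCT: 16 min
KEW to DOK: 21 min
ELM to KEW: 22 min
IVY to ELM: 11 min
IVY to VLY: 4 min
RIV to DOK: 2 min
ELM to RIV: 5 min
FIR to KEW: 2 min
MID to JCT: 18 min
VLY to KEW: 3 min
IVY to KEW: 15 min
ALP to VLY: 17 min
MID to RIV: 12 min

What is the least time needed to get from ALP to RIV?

29 min

Settle nodes by increasing distance from ALP:
ALP: 0
KEW: 6  (via ALP)
FIR: 8  (via KEW)
VLY: 9  (via KEW)
IVY: 13  (via VLY)
JCT: 14  (via FIR)
ELM: 24  (via IVY)
DOK: 27  (via KEW)
MID: 28  (via VLY)
RIV: 29  (via ELM)
Shortest route: ALP → KEW → VLY → IVY → ELM → RIV = 29 min.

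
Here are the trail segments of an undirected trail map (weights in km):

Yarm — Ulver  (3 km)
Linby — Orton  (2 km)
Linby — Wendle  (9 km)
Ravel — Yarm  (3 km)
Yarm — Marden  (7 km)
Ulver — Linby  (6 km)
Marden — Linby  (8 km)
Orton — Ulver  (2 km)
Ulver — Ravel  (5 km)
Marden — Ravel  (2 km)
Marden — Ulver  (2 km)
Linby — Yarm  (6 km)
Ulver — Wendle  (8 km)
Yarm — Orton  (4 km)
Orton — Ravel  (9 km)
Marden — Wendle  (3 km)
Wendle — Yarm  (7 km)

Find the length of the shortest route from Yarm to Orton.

4 km

Enumerating some paths:
Yarm → Orton: 4 = 4
Yarm → Ulver → Orton: 3+2 = 5
Yarm → Linby → Orton: 6+2 = 8
The minimum is 4 km via Yarm → Orton.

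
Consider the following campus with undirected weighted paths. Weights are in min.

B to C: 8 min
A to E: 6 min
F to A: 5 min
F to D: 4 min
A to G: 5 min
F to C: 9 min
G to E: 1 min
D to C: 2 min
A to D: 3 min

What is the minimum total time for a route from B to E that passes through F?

25 min

Best B to F: B → C → D → F costing 14
Shortest F→E: F → A → E = 11
Total via F: 14 + 11 = 25 min.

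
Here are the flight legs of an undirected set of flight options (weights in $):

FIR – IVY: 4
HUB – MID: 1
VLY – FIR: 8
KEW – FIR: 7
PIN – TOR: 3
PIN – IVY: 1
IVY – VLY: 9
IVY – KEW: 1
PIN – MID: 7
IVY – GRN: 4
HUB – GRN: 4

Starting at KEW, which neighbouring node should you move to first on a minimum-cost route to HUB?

IVY

Compare a few routes:
KEW → IVY → PIN → MID → HUB: 1+1+7+1 = 10
KEW → IVY → GRN → HUB: 1+4+4 = 9
KEW → FIR → IVY → GRN → HUB: 7+4+4+4 = 19
KEW → FIR → IVY → PIN → MID → HUB: 7+4+1+7+1 = 20
Cheapest is KEW → IVY → GRN → HUB at $9.
So from KEW the first move is to IVY.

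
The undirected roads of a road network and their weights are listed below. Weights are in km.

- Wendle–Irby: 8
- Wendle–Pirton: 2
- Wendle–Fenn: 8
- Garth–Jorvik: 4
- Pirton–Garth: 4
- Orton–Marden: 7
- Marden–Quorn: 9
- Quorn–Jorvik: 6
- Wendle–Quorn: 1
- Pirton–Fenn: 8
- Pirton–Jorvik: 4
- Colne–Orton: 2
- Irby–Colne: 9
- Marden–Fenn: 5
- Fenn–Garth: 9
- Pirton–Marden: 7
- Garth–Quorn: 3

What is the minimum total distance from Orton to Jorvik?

Running Dijkstra from Orton:
Orton: 0
Colne: 2  (via Orton)
Marden: 7  (via Orton)
Irby: 11  (via Colne)
Fenn: 12  (via Marden)
Pirton: 14  (via Marden)
Quorn: 16  (via Marden)
Wendle: 16  (via Pirton)
Jorvik: 18  (via Pirton)
Shortest route: Orton → Marden → Pirton → Jorvik = 18 km.

18 km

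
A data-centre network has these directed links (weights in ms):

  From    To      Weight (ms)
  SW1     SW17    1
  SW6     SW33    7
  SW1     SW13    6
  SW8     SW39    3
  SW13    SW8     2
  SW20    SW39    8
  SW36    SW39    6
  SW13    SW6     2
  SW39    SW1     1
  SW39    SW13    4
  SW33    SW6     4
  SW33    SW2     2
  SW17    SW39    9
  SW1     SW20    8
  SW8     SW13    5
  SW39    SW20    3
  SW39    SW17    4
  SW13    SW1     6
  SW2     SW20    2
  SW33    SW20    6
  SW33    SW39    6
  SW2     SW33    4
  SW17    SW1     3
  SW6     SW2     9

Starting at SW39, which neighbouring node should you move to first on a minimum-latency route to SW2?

Compare a few routes:
SW39 → SW17 → SW1 → SW13 → SW6 → SW2: 4+3+6+2+9 = 24
SW39 → SW13 → SW6 → SW2: 4+2+9 = 15
SW39 → SW1 → SW13 → SW6 → SW33 → SW2: 1+6+2+7+2 = 18
SW39 → SW1 → SW13 → SW6 → SW2: 1+6+2+9 = 18
Cheapest is SW39 → SW13 → SW6 → SW2 at 15 ms.
So from SW39 the first move is to SW13.

SW13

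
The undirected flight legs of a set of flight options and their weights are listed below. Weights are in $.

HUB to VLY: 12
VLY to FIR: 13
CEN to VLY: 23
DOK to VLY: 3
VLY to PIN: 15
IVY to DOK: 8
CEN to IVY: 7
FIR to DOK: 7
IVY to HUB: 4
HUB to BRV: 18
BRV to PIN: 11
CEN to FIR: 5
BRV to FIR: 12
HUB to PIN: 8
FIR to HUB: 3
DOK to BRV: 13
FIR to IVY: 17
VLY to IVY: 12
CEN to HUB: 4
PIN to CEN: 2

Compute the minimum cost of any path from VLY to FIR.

$10

Running Dijkstra from VLY:
VLY: 0
DOK: 3  (via VLY)
FIR: 10  (via DOK)
Shortest route: VLY → DOK → FIR = $10.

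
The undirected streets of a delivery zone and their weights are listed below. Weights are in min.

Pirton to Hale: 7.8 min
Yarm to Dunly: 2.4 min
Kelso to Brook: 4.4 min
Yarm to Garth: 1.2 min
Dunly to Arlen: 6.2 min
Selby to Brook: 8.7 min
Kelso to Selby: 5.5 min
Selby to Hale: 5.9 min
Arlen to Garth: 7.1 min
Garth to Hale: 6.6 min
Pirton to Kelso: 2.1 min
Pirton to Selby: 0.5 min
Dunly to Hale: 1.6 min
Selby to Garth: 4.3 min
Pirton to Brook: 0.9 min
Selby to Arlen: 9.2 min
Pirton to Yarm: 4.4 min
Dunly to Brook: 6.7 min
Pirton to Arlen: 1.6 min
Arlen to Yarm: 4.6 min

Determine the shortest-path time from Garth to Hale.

5.2 min

Enumerating some paths:
Garth–Yarm–Pirton–Selby–Hale: 1.2+4.4+0.5+5.9 = 12
Garth–Selby–Hale: 4.3+5.9 = 10.2
Garth–Hale: 6.6 = 6.6
Garth–Yarm–Dunly–Hale: 1.2+2.4+1.6 = 5.2
The minimum is 5.2 min via Garth–Yarm–Dunly–Hale.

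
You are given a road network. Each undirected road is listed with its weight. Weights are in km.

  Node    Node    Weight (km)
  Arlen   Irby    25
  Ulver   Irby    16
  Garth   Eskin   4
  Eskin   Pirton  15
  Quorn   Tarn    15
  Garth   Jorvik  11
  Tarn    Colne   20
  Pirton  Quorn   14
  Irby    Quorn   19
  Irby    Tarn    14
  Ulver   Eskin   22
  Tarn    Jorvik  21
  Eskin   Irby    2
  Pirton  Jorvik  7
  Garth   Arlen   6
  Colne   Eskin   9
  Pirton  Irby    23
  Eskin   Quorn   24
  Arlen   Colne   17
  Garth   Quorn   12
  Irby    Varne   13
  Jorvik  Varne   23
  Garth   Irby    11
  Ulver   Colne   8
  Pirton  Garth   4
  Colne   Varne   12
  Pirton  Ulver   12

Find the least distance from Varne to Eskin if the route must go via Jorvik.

Shortest Varne→Jorvik: Varne → Jorvik = 23
Best Jorvik to Eskin: Jorvik → Garth → Eskin costing 15
Total via Jorvik: 23 + 15 = 38 km.

38 km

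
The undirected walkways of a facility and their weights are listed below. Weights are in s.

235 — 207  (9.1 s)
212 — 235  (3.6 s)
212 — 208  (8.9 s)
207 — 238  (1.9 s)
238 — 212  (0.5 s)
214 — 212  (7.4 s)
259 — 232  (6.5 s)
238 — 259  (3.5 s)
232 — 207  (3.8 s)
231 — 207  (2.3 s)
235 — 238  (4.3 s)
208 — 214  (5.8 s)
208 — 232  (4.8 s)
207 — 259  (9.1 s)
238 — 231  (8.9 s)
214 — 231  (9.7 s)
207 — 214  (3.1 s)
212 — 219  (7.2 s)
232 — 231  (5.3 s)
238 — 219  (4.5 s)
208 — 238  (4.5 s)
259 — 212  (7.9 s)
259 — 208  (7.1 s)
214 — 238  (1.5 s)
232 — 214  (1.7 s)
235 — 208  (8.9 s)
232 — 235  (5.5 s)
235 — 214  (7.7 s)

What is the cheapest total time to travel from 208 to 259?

Candidate routes:
208 → 232 → 259: 4.8+6.5 = 11.3
208 → 214 → 238 → 259: 5.8+1.5+3.5 = 10.8
208 → 238 → 259: 4.5+3.5 = 8
208 → 259: 7.1 = 7.1
The minimum is 7.1 s via 208 → 259.

7.1 s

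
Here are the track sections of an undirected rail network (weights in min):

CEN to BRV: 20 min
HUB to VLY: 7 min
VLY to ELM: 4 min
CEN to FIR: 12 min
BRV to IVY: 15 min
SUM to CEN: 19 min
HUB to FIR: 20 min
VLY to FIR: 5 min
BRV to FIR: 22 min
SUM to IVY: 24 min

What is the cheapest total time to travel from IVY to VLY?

42 min

Running Dijkstra from IVY:
IVY: 0
BRV: 15  (via IVY)
SUM: 24  (via IVY)
CEN: 35  (via BRV)
FIR: 37  (via BRV)
VLY: 42  (via FIR)
Shortest route: IVY → BRV → FIR → VLY = 42 min.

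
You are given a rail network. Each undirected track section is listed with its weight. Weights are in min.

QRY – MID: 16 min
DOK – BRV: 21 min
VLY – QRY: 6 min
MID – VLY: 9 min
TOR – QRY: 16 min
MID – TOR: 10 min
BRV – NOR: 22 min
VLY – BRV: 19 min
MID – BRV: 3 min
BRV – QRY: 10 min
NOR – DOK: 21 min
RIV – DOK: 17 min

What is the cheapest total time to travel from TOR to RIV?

Candidate routes:
TOR–QRY–BRV–DOK–RIV: 16+10+21+17 = 64
TOR–QRY–VLY–MID–BRV–DOK–RIV: 16+6+9+3+21+17 = 72
TOR–MID–BRV–DOK–RIV: 10+3+21+17 = 51
The minimum is 51 min via TOR–MID–BRV–DOK–RIV.

51 min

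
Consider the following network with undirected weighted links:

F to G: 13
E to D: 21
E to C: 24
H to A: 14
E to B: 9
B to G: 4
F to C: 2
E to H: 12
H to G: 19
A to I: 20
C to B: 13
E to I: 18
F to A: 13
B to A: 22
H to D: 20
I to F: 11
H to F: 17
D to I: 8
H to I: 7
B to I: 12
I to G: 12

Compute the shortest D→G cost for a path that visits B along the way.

Shortest D→B: D–I–B = 20
Best B to G: B–G costing 4
Total via B: 20 + 4 = 24.

24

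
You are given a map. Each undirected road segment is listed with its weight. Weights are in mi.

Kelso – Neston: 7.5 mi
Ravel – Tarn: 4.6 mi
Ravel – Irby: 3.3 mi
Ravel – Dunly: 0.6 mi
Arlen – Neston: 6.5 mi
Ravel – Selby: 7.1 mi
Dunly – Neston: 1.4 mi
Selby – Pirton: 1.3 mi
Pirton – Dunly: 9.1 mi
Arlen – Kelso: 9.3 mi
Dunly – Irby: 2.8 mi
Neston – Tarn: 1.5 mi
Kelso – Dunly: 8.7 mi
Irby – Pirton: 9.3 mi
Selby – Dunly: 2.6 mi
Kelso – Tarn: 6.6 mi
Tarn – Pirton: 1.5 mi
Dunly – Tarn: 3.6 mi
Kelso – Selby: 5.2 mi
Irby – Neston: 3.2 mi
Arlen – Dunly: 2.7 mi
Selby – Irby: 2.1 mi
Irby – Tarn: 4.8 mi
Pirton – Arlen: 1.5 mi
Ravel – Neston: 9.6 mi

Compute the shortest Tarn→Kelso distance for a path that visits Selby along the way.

Best Tarn to Selby: Tarn → Pirton → Selby costing 2.8
Shortest Selby→Kelso: Selby → Kelso = 5.2
Total via Selby: 2.8 + 5.2 = 8 mi.

8 mi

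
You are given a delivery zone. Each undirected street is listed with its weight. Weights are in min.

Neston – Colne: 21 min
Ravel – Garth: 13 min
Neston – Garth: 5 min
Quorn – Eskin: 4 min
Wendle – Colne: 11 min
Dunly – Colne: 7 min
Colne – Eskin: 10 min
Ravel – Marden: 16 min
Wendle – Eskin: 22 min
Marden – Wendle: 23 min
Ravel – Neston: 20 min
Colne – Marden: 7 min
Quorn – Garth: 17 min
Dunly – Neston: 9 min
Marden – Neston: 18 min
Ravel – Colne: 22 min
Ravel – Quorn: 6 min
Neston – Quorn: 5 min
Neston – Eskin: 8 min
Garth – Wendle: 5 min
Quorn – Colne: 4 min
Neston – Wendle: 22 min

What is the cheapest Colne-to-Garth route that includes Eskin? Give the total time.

Shortest Colne→Eskin: Colne–Quorn–Eskin = 8
Shortest Eskin→Garth: Eskin–Neston–Garth = 13
Total via Eskin: 8 + 13 = 21 min.

21 min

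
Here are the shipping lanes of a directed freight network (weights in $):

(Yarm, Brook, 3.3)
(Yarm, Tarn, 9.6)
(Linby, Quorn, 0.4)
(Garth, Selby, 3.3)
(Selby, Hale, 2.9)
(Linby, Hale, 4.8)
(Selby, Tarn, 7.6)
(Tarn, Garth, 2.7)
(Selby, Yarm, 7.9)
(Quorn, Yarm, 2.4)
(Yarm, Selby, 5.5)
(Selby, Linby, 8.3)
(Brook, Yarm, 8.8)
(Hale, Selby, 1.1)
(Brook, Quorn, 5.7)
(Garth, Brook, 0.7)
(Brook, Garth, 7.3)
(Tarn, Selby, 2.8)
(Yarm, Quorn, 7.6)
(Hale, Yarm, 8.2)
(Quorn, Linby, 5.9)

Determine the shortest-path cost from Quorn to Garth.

$13

Compare a few routes:
Quorn - Yarm - Tarn - Garth: 2.4+9.6+2.7 = 14.7
Quorn - Yarm - Brook - Garth: 2.4+3.3+7.3 = 13
The minimum is $13 via Quorn - Yarm - Brook - Garth.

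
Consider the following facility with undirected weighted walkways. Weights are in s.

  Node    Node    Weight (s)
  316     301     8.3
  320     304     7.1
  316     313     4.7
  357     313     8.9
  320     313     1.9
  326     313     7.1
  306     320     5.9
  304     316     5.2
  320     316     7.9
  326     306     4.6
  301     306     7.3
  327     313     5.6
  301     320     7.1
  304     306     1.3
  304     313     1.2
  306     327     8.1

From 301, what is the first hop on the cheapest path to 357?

320

Enumerating some paths:
301 → 316 → 313 → 357: 8.3+4.7+8.9 = 21.9
301 → 306 → 304 → 313 → 357: 7.3+1.3+1.2+8.9 = 18.7
301 → 320 → 313 → 357: 7.1+1.9+8.9 = 17.9
The minimum is 17.9 s via 301 → 320 → 313 → 357.
So from 301 the first move is to 320.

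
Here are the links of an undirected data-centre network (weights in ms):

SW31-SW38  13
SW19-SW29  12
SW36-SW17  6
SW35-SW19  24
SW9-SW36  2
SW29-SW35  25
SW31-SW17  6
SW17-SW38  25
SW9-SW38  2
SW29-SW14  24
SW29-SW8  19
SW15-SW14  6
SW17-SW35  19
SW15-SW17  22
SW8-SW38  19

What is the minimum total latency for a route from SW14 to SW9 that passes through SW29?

64 ms

Shortest SW14→SW29: SW14–SW29 = 24
Shortest SW29→SW9: SW29–SW8–SW38–SW9 = 40
Total via SW29: 24 + 40 = 64 ms.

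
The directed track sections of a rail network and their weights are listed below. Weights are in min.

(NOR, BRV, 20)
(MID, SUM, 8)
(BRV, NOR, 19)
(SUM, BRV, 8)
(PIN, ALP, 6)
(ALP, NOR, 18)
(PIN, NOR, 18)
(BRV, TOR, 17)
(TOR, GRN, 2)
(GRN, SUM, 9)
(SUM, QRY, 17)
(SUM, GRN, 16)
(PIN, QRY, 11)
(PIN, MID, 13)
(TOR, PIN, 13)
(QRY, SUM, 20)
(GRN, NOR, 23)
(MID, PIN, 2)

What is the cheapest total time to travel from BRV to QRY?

41 min

Settle nodes by increasing distance from BRV:
BRV: 0
TOR: 17  (via BRV)
NOR: 19  (via BRV)
GRN: 19  (via TOR)
SUM: 28  (via GRN)
PIN: 30  (via TOR)
ALP: 36  (via PIN)
QRY: 41  (via PIN)
Shortest route: BRV–TOR–PIN–QRY = 41 min.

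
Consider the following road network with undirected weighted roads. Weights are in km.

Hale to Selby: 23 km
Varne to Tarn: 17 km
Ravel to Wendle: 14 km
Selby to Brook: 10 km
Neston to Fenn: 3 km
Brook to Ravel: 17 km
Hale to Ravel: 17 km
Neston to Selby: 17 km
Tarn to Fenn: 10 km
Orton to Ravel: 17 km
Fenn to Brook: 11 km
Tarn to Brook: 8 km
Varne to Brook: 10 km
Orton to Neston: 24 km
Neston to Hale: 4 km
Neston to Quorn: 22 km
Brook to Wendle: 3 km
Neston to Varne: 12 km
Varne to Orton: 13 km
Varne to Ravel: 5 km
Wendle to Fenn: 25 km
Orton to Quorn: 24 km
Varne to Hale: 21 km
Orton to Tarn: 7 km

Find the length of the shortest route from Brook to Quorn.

Settle nodes by increasing distance from Brook:
Brook: 0
Wendle: 3  (via Brook)
Tarn: 8  (via Brook)
Varne: 10  (via Brook)
Selby: 10  (via Brook)
Fenn: 11  (via Brook)
Neston: 14  (via Fenn)
Ravel: 15  (via Varne)
Orton: 15  (via Tarn)
Hale: 18  (via Neston)
Quorn: 36  (via Neston)
Shortest route: Brook–Fenn–Neston–Quorn = 36 km.

36 km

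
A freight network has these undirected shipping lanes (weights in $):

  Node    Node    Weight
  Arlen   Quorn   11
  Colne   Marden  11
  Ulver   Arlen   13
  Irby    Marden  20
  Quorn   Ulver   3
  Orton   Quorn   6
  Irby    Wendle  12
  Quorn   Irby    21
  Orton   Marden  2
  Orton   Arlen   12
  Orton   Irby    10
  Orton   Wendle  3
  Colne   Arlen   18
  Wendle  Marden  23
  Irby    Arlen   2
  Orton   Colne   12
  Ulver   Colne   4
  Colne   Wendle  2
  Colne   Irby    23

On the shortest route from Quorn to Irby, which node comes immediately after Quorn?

Candidate routes:
Quorn - Orton - Arlen - Irby: 6+12+2 = 20
Quorn - Orton - Irby: 6+10 = 16
Quorn - Ulver - Arlen - Irby: 3+13+2 = 18
Quorn - Arlen - Irby: 11+2 = 13
The minimum is $13 via Quorn - Arlen - Irby.
So from Quorn the first move is to Arlen.

Arlen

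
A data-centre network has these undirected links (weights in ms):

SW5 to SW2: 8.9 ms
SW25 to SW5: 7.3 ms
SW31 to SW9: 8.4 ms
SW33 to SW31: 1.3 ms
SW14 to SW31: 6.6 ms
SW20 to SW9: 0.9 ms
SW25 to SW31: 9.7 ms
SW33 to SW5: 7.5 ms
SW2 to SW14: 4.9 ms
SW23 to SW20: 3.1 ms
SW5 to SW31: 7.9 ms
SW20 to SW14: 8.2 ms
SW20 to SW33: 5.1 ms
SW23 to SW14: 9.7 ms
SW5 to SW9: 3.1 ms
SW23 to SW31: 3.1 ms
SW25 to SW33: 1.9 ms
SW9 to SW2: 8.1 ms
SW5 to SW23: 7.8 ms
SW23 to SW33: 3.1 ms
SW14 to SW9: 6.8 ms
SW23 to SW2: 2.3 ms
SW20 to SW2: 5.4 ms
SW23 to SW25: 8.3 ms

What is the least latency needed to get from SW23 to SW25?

5 ms

Settle nodes by increasing distance from SW23:
SW23: 0
SW2: 2.3  (via SW23)
SW31: 3.1  (via SW23)
SW20: 3.1  (via SW23)
SW33: 3.1  (via SW23)
SW9: 4  (via SW20)
SW25: 5  (via SW33)
Shortest route: SW23–SW33–SW25 = 5 ms.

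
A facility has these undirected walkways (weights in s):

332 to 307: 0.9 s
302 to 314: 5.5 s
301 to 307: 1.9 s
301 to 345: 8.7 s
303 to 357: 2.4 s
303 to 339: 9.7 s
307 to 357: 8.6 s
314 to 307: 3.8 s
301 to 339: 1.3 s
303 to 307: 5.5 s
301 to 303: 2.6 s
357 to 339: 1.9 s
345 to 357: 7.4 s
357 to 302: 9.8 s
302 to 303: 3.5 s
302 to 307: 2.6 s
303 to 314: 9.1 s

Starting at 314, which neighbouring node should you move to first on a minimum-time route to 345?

307

Compare a few routes:
314 → 307 → 301 → 303 → 357 → 345: 3.8+1.9+2.6+2.4+7.4 = 18.1
314 → 307 → 301 → 345: 3.8+1.9+8.7 = 14.4
314 → 302 → 307 → 301 → 345: 5.5+2.6+1.9+8.7 = 18.7
314 → 307 → 301 → 339 → 357 → 345: 3.8+1.9+1.3+1.9+7.4 = 16.3
The minimum is 14.4 s via 314 → 307 → 301 → 345.
So from 314 the first move is to 307.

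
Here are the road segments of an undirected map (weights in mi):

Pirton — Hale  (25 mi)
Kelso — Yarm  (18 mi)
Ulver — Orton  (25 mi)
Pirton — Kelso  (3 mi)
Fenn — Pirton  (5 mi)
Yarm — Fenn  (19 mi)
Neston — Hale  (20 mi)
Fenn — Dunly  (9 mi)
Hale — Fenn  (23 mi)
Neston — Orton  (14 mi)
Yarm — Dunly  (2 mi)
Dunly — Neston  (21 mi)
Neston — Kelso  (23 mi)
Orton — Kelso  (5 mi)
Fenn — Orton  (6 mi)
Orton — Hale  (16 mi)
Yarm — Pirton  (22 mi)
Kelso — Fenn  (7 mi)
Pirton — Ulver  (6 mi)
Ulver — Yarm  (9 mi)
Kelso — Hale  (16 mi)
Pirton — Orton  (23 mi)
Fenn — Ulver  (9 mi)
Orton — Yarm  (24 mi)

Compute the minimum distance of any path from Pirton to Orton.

Compare a few routes:
Pirton → Fenn → Orton: 5+6 = 11
Pirton → Fenn → Kelso → Orton: 5+7+5 = 17
Pirton → Kelso → Orton: 3+5 = 8
Pirton → Kelso → Fenn → Orton: 3+7+6 = 16
Cheapest is Pirton → Kelso → Orton at 8 mi.

8 mi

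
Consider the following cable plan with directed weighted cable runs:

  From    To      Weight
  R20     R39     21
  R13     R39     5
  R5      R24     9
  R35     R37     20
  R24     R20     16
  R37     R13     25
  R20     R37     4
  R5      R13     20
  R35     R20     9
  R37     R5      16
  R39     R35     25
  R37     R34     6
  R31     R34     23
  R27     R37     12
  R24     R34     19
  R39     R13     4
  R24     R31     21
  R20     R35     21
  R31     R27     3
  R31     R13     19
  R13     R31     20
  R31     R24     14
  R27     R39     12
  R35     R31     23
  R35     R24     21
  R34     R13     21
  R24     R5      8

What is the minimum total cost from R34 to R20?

Running Dijkstra from R34:
R34: 0
R13: 21  (via R34)
R39: 26  (via R13)
R31: 41  (via R13)
R27: 44  (via R31)
R35: 51  (via R39)
R24: 55  (via R31)
R37: 56  (via R27)
R20: 60  (via R35)
Shortest route: R34–R13–R39–R35–R20 = 60.

60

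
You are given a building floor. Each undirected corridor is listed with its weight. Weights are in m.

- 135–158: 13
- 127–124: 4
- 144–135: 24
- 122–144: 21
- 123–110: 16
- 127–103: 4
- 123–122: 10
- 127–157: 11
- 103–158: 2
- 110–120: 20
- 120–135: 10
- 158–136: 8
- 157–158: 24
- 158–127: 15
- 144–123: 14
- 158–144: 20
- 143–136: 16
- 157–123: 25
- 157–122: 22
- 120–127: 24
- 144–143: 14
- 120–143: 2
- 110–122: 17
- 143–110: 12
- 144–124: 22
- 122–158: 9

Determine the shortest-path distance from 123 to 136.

27 m

Running Dijkstra from 123:
123: 0
122: 10  (via 123)
144: 14  (via 123)
110: 16  (via 123)
158: 19  (via 122)
103: 21  (via 158)
127: 25  (via 103)
157: 25  (via 123)
136: 27  (via 158)
Shortest route: 123–122–158–136 = 27 m.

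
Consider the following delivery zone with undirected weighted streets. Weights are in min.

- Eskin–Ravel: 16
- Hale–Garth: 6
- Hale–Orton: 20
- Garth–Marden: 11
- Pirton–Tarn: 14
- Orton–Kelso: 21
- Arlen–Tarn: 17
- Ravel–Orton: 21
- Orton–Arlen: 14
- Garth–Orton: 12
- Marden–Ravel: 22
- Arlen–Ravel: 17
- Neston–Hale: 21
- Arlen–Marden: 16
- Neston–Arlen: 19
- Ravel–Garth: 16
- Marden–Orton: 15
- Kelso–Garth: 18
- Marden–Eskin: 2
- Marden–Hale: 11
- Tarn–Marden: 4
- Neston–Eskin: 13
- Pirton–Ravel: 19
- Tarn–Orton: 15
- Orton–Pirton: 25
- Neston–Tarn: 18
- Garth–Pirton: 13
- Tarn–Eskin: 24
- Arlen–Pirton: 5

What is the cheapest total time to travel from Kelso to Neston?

44 min

Compare a few routes:
Kelso - Garth - Marden - Eskin - Neston: 18+11+2+13 = 44
Kelso - Garth - Hale - Neston: 18+6+21 = 45
Cheapest is Kelso - Garth - Marden - Eskin - Neston at 44 min.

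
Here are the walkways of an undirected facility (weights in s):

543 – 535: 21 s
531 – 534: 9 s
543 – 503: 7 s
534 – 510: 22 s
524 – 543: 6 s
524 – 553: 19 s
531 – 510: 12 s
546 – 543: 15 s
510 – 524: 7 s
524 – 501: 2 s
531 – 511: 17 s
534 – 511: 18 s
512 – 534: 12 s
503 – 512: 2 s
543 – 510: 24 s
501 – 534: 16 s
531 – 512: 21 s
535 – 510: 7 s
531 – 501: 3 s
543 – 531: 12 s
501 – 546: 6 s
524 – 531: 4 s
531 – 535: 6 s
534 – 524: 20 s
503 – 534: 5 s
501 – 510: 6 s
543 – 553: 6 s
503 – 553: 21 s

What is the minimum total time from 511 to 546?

Running Dijkstra from 511:
511: 0
531: 17  (via 511)
534: 18  (via 511)
501: 20  (via 531)
524: 21  (via 531)
503: 23  (via 534)
535: 23  (via 531)
512: 25  (via 503)
510: 26  (via 501)
546: 26  (via 501)
Shortest route: 511–531–501–546 = 26 s.

26 s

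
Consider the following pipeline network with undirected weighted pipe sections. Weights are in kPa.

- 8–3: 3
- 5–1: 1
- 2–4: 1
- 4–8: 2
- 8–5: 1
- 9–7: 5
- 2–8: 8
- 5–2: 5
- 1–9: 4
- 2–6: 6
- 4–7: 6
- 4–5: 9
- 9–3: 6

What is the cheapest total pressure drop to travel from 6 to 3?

12 kPa

Shortest distances from 6:
6: 0
2: 6  (via 6)
4: 7  (via 2)
8: 9  (via 4)
5: 10  (via 8)
1: 11  (via 5)
3: 12  (via 8)
Shortest route: 6–2–4–8–3 = 12 kPa.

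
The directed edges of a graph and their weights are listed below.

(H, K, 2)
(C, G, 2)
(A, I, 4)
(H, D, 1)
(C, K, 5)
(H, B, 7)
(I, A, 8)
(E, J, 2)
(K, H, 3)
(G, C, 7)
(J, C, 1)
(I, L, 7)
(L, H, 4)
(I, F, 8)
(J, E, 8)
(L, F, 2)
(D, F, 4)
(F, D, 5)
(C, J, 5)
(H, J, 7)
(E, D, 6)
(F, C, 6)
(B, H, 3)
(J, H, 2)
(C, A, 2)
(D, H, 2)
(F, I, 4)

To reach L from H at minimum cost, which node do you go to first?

Compare a few routes:
H–D–F–I–L: 1+4+4+7 = 16
H–J–E–D–F–I–L: 7+8+6+4+4+7 = 36
H–D–F–C–A–I–L: 1+4+6+2+4+7 = 24
H–J–C–A–I–L: 7+1+2+4+7 = 21
Cheapest is H–D–F–I–L at 16.
So from H the first move is to D.

D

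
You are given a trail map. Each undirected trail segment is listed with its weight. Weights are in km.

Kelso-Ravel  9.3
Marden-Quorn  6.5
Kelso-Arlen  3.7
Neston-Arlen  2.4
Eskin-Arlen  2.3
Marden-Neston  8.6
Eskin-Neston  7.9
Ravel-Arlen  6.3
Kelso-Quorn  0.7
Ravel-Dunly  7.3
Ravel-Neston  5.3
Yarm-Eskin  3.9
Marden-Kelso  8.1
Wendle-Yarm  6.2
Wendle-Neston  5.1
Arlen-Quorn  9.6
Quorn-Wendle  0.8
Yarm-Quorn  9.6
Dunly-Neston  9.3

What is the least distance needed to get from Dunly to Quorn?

Running Dijkstra from Dunly:
Dunly: 0
Ravel: 7.3  (via Dunly)
Neston: 9.3  (via Dunly)
Arlen: 11.7  (via Neston)
Eskin: 14  (via Arlen)
Wendle: 14.4  (via Neston)
Quorn: 15.2  (via Wendle)
Shortest route: Dunly–Neston–Wendle–Quorn = 15.2 km.

15.2 km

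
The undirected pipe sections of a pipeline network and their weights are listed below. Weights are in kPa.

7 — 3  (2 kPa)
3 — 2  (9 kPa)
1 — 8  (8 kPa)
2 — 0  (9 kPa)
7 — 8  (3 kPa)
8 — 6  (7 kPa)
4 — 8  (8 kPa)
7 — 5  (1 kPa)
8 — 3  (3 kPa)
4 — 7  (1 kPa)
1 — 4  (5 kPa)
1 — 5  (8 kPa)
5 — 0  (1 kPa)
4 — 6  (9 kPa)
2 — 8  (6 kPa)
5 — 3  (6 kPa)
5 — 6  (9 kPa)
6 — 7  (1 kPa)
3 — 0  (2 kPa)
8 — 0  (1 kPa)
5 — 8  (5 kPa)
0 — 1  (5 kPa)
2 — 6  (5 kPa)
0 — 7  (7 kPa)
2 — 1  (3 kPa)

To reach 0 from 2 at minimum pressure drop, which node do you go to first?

Compare a few routes:
2 → 6 → 7 → 5 → 0: 5+1+1+1 = 8
2 → 0: 9 = 9
2 → 1 → 0: 3+5 = 8
2 → 8 → 0: 6+1 = 7
The minimum is 7 kPa via 2 → 8 → 0.
So from 2 the first move is to 8.

8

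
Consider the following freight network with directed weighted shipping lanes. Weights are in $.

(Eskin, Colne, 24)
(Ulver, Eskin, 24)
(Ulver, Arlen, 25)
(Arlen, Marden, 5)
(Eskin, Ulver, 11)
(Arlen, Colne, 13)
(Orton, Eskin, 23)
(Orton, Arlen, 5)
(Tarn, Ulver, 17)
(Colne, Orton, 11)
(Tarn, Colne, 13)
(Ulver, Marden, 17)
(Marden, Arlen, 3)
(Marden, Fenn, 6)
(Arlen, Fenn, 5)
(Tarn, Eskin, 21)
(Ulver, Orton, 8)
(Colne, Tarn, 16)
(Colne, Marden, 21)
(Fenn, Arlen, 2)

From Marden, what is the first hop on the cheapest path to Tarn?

Arlen

Candidate routes:
Marden - Arlen - Colne - Tarn: 3+13+16 = 32
Marden - Fenn - Arlen - Colne - Tarn: 6+2+13+16 = 37
Cheapest is Marden - Arlen - Colne - Tarn at $32.
So from Marden the first move is to Arlen.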